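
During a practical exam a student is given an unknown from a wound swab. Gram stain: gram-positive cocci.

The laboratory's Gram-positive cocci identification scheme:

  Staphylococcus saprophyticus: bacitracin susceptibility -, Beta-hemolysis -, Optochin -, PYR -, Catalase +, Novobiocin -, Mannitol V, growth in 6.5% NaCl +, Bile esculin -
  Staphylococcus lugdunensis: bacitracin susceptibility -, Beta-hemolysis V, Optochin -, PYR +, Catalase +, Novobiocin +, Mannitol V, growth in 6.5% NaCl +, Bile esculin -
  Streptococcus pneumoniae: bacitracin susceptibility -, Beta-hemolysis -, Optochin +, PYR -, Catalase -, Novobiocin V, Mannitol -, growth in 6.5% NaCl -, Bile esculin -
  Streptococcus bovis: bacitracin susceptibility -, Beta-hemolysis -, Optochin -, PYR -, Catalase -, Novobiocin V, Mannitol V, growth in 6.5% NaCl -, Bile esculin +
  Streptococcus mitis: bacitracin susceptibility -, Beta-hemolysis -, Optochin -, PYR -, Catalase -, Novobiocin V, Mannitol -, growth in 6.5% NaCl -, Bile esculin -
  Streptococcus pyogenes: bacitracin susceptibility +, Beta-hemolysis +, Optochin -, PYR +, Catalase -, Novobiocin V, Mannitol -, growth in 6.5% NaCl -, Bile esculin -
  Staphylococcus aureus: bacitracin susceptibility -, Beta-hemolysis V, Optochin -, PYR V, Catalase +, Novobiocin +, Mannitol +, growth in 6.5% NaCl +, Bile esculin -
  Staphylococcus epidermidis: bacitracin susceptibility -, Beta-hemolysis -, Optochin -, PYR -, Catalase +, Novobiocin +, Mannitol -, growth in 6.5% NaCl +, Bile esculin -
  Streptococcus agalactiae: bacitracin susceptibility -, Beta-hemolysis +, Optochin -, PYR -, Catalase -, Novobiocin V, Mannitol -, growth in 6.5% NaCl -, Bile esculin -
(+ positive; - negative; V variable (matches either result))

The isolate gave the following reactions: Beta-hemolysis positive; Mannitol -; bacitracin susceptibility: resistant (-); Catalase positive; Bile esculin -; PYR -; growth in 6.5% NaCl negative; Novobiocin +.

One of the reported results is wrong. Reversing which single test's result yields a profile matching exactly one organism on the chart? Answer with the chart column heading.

Catalase

As reported, no row in the chart matches all 8 reactions.
Reversing growth in 6.5% NaCl → still no organism matches.
Reversing PYR → still no organism matches.
Reversing Catalase (to -) → unique match: Streptococcus agalactiae.
Reversing Beta-hemolysis → still no organism matches.
Reversing Bile esculin → still no organism matches.
Reversing Mannitol → still no organism matches.
Reversing bacitracin susceptibility → still no organism matches.
Reversing Novobiocin → still no organism matches.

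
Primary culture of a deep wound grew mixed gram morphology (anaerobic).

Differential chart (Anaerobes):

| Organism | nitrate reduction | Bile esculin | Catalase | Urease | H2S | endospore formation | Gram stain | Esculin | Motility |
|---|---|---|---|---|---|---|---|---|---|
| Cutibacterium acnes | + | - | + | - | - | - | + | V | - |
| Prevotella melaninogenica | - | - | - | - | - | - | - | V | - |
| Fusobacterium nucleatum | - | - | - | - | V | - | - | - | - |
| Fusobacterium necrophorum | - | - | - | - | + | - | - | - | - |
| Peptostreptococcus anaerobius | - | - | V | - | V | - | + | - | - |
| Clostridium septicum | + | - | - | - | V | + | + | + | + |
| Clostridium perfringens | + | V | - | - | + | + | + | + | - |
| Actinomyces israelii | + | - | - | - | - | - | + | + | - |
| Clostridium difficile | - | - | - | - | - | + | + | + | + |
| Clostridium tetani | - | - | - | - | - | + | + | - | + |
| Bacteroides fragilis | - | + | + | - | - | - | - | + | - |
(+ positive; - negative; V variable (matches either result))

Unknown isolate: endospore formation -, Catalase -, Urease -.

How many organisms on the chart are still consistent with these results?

5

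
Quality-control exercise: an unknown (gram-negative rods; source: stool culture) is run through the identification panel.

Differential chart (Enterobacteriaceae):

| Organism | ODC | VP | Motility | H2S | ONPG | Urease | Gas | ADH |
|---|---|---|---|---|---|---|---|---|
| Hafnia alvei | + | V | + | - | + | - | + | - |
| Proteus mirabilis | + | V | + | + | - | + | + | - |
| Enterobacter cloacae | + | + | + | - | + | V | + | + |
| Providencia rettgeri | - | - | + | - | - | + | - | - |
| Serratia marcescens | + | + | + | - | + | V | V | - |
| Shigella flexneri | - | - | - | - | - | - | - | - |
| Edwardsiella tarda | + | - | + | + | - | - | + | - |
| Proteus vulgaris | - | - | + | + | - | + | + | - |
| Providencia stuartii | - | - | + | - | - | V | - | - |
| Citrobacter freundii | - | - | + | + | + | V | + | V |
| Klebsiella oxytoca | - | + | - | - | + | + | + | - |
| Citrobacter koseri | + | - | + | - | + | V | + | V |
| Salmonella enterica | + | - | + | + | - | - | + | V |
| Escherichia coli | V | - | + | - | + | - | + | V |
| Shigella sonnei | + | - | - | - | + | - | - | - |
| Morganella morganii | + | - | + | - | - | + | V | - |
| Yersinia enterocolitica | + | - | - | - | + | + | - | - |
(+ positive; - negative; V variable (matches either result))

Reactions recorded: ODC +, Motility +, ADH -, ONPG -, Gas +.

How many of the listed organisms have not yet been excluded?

4

ONPG -: excludes 9 organisms — 8 left.
Motility +: excludes Shigella flexneri — 7 left.
ADH -: all 7 remaining candidates are consistent.
Gas +: excludes Providencia rettgeri, Providencia stuartii — 5 left.
ODC +: excludes Proteus vulgaris — 4 left.
Still consistent: Edwardsiella tarda, Morganella morganii, Proteus mirabilis, Salmonella enterica.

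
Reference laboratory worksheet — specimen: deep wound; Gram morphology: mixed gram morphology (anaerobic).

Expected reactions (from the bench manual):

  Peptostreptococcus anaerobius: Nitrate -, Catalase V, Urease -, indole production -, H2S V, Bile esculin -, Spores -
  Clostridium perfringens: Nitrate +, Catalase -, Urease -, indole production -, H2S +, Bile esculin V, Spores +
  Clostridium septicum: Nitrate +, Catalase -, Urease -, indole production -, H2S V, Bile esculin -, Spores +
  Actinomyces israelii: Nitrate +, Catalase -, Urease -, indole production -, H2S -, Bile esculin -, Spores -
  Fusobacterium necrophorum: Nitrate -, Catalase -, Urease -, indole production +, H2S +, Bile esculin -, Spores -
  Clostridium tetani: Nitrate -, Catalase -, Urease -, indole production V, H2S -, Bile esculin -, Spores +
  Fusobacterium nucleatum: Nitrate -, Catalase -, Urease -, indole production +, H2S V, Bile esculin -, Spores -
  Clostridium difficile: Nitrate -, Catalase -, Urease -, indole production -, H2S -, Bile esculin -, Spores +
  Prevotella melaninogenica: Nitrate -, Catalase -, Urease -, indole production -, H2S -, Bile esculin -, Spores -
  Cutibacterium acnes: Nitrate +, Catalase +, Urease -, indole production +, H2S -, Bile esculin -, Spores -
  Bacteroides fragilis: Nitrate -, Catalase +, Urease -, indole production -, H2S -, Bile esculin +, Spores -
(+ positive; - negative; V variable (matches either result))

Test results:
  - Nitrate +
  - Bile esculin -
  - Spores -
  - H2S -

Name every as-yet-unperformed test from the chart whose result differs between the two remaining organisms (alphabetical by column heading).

Spores -: excludes Clostridium perfringens, Clostridium septicum, Clostridium tetani, Clostridium difficile — 7 left.
Bile esculin -: excludes Bacteroides fragilis — 6 left.
H2S -: excludes Fusobacterium necrophorum — 5 left.
Nitrate +: excludes Peptostreptococcus anaerobius, Fusobacterium nucleatum, Prevotella melaninogenica — 2 left.
Two candidates remain: Actinomyces israelii and Cutibacterium acnes.
  Catalase: Actinomyces israelii -, Cutibacterium acnes + — discriminates.
  Urease: - vs - — same for both, does not separate.
  indole production: Actinomyces israelii -, Cutibacterium acnes + — discriminates.

Catalase, indole production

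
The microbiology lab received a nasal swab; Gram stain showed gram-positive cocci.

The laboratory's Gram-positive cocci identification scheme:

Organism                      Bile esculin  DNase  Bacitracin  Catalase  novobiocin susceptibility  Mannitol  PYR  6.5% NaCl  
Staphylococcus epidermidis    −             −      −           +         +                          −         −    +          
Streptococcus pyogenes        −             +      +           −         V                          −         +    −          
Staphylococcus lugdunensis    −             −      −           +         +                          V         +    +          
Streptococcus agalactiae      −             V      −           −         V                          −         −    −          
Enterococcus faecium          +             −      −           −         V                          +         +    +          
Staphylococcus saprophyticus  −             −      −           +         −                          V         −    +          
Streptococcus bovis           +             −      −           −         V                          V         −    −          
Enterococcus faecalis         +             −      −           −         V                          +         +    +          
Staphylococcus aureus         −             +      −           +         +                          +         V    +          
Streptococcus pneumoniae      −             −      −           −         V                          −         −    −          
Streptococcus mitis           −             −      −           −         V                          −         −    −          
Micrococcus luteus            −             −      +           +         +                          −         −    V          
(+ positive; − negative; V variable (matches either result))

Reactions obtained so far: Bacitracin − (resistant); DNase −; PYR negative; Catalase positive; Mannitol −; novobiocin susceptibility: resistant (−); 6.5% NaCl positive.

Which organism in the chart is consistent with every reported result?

Staphylococcus saprophyticus

Bacitracin −: excludes Streptococcus pyogenes, Micrococcus luteus — 10 left.
PYR −: excludes Staphylococcus lugdunensis, Enterococcus faecium, Enterococcus faecalis — 7 left.
6.5% NaCl +: excludes Streptococcus agalactiae, Streptococcus bovis, Streptococcus pneumoniae, Streptococcus mitis — 3 left.
DNase −: excludes Staphylococcus aureus — 2 left.
Mannitol −: all 2 remaining candidates are consistent.
Catalase +: all 2 remaining candidates are consistent.
novobiocin susceptibility −: excludes Staphylococcus epidermidis — 1 left.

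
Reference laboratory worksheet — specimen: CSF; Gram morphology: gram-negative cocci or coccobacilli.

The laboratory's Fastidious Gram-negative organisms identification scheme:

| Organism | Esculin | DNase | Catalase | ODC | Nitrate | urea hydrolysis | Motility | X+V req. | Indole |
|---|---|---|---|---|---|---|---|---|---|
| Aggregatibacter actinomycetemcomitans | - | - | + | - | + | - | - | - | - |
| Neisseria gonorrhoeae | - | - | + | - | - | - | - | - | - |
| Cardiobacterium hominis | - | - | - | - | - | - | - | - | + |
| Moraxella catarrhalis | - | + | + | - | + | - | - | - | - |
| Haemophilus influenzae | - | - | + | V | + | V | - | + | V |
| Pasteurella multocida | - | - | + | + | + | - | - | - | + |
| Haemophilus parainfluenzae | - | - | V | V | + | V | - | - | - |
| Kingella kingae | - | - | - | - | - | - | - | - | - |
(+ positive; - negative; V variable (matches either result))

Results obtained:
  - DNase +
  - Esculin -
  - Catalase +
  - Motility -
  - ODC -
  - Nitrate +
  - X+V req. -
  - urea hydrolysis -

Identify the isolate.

ODC -: excludes Pasteurella multocida — 7 left.
Esculin -: all 7 remaining candidates are consistent.
DNase +: excludes 6 organisms — 1 left.
Catalase +: the one remaining candidate is consistent.
Nitrate +: the one remaining candidate is consistent.
X+V req. -: the one remaining candidate is consistent.
urea hydrolysis -: the one remaining candidate is consistent.
Motility -: the one remaining candidate is consistent.

Moraxella catarrhalis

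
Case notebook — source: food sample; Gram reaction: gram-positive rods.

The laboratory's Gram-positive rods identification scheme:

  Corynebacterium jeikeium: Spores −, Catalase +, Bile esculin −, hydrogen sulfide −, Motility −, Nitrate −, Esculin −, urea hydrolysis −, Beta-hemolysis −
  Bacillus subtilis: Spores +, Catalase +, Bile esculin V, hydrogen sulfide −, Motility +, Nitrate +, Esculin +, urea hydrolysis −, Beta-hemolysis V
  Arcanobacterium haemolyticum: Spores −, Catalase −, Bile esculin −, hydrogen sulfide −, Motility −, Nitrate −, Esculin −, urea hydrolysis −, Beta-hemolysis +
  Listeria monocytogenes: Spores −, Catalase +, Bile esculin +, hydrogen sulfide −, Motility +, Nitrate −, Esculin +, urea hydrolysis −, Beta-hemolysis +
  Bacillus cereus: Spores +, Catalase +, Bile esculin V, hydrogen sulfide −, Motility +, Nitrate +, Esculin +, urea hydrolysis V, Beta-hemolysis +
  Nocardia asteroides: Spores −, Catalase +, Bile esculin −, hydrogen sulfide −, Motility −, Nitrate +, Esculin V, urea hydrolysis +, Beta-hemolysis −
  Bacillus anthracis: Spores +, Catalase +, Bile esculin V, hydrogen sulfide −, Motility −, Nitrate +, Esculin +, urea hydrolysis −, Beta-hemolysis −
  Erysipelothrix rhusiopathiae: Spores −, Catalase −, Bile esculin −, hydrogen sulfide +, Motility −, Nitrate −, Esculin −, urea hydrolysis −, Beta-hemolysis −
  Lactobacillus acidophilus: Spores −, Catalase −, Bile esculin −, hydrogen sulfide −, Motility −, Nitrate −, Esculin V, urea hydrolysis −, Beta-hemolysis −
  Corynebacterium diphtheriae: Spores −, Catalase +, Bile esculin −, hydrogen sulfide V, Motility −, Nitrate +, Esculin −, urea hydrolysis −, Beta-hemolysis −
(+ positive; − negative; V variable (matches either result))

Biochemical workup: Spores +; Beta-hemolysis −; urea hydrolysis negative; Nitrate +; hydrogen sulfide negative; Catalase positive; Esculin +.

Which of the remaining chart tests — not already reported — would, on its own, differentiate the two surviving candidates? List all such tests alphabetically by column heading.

hydrogen sulfide −: excludes Erysipelothrix rhusiopathiae — 9 left.
Spores +: excludes 6 organisms — 3 left.
Esculin +: all 3 remaining candidates are consistent.
Nitrate +: all 3 remaining candidates are consistent.
Catalase +: all 3 remaining candidates are consistent.
urea hydrolysis −: all 3 remaining candidates are consistent.
Beta-hemolysis −: excludes Bacillus cereus — 2 left.
Two candidates remain: Bacillus anthracis and Bacillus subtilis.
  Bile esculin: V vs V — variable for at least one, does not separate.
  Motility: Bacillus anthracis −, Bacillus subtilis + — discriminates.

Motility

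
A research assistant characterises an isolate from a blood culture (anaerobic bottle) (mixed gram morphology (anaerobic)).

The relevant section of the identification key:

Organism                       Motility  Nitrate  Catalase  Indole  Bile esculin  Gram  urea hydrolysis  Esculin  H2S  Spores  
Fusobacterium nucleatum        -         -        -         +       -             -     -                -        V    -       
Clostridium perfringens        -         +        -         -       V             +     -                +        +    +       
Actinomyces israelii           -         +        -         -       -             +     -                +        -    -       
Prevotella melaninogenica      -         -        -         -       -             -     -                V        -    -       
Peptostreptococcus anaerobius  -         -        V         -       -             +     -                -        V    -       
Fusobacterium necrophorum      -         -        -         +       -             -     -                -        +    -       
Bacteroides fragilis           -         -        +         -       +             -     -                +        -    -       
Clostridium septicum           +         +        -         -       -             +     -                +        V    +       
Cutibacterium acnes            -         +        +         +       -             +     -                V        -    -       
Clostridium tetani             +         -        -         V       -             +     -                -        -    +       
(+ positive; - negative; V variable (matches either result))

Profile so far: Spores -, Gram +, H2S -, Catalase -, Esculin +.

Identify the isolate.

Actinomyces israelii

Spores -: excludes Clostridium perfringens, Clostridium septicum, Clostridium tetani — 7 left.
Esculin +: excludes Fusobacterium nucleatum, Peptostreptococcus anaerobius, Fusobacterium necrophorum — 4 left.
Catalase -: excludes Bacteroides fragilis, Cutibacterium acnes — 2 left.
H2S -: all 2 remaining candidates are consistent.
Gram +: excludes Prevotella melaninogenica — 1 left.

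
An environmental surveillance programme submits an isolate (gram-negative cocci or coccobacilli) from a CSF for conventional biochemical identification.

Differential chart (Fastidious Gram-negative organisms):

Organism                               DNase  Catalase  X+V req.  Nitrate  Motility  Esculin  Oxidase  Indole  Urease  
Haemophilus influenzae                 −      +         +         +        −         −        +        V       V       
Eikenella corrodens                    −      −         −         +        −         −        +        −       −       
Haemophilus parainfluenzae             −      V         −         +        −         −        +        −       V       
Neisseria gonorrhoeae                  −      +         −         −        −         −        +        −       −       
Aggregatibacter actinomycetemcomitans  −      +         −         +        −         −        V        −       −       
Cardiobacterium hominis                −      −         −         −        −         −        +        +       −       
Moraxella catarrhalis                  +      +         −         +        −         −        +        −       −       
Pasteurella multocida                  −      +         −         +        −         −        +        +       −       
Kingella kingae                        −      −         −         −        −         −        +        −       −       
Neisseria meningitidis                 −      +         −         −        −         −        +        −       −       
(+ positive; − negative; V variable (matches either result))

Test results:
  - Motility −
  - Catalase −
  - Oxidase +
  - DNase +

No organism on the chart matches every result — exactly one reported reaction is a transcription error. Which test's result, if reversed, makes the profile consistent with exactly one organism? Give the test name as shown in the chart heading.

As reported, no row in the chart matches all 4 reactions.
Reversing DNase → 4 organisms match (not unique).
Reversing Oxidase → still no organism matches.
Reversing Catalase (to +) → unique match: Moraxella catarrhalis.
Reversing Motility → still no organism matches.

Catalase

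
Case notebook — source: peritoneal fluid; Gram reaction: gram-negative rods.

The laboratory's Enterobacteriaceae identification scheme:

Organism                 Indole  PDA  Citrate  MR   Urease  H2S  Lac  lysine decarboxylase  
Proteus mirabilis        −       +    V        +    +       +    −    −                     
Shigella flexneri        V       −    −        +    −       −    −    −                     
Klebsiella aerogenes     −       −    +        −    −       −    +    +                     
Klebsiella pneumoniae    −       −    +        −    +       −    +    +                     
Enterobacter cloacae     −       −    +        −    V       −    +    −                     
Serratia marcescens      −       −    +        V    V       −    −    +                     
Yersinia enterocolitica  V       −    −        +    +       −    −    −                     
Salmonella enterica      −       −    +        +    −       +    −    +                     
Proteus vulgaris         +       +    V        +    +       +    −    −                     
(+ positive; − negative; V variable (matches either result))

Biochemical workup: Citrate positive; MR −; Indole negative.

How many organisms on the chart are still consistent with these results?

Citrate +: excludes Shigella flexneri, Yersinia enterocolitica — 7 left.
Indole −: excludes Proteus vulgaris — 6 left.
MR −: excludes Proteus mirabilis, Salmonella enterica — 4 left.
Still consistent: Enterobacter cloacae, Klebsiella aerogenes, Klebsiella pneumoniae, Serratia marcescens.

4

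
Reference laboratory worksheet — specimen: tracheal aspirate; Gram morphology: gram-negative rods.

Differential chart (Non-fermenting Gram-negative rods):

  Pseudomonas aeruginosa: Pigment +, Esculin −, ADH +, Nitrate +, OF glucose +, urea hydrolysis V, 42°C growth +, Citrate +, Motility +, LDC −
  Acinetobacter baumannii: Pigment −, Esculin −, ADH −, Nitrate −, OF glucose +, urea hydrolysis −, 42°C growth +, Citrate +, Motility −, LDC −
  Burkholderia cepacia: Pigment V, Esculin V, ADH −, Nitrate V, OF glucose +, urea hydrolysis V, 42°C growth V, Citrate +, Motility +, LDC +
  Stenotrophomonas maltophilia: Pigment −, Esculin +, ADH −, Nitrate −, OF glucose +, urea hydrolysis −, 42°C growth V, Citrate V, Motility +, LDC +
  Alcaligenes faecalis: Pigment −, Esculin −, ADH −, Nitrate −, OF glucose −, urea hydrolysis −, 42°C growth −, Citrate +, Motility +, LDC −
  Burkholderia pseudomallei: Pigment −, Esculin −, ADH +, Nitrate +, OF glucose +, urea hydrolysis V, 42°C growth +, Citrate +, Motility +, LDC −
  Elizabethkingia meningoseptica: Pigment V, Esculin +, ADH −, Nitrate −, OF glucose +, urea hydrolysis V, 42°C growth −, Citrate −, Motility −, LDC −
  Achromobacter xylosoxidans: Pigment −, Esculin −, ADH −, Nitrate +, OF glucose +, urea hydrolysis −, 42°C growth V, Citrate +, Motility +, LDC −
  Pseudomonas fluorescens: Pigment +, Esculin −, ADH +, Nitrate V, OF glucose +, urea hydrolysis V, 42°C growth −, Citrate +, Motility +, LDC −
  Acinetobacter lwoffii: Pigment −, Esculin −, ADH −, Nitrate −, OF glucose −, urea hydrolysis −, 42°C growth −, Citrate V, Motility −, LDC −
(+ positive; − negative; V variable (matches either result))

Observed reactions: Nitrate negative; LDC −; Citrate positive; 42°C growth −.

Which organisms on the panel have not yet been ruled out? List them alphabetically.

42°C growth −: excludes Pseudomonas aeruginosa, Acinetobacter baumannii, Burkholderia pseudomallei — 7 left.
Nitrate −: excludes Achromobacter xylosoxidans — 6 left.
Citrate +: excludes Elizabethkingia meningoseptica — 5 left.
LDC −: excludes Burkholderia cepacia, Stenotrophomonas maltophilia — 3 left.

Acinetobacter lwoffii, Alcaligenes faecalis, Pseudomonas fluorescens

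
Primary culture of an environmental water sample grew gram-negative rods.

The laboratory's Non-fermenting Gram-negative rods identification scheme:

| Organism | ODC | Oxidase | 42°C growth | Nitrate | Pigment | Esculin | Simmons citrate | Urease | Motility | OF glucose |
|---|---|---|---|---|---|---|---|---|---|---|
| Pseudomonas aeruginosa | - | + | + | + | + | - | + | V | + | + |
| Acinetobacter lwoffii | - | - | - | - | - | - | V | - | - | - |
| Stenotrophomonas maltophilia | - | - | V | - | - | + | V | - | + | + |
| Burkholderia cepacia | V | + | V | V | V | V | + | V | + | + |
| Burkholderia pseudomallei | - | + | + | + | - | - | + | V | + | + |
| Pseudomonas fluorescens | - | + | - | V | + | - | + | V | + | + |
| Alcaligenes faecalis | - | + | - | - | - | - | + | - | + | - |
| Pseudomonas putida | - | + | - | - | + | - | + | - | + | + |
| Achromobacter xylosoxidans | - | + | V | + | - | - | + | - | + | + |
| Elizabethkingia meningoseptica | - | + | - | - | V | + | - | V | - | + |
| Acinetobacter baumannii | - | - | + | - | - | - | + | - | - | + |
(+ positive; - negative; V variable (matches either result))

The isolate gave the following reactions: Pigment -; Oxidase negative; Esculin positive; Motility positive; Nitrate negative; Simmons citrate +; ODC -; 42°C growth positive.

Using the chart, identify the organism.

Motility +: excludes Acinetobacter lwoffii, Elizabethkingia meningoseptica, Acinetobacter baumannii — 8 left.
Oxidase -: excludes 7 organisms — 1 left.
Esculin +: the one remaining candidate is consistent.
Pigment -: the one remaining candidate is consistent.
Simmons citrate +: the one remaining candidate is consistent.
42°C growth +: the one remaining candidate is consistent.
ODC -: the one remaining candidate is consistent.
Nitrate -: the one remaining candidate is consistent.

Stenotrophomonas maltophilia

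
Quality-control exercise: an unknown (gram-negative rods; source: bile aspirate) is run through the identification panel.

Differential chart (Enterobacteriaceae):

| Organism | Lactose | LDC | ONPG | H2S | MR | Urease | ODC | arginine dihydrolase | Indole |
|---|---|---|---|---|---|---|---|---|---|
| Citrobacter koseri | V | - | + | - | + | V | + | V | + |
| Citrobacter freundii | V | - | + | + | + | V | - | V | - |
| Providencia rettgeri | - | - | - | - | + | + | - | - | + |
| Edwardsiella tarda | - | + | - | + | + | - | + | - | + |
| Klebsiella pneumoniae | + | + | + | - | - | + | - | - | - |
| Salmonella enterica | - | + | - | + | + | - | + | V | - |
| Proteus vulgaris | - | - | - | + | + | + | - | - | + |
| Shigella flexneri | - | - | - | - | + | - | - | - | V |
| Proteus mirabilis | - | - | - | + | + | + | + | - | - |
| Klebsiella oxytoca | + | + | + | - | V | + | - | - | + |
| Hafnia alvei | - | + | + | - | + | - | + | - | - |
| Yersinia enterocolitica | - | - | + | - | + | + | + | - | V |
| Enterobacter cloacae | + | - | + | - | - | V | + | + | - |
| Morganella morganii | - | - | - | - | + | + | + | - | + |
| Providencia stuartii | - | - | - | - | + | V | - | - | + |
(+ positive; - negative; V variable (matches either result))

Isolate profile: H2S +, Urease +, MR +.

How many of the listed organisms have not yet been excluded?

3

MR +: excludes Klebsiella pneumoniae, Enterobacter cloacae — 13 left.
H2S +: excludes 8 organisms — 5 left.
Urease +: excludes Edwardsiella tarda, Salmonella enterica — 3 left.
Still consistent: Citrobacter freundii, Proteus mirabilis, Proteus vulgaris.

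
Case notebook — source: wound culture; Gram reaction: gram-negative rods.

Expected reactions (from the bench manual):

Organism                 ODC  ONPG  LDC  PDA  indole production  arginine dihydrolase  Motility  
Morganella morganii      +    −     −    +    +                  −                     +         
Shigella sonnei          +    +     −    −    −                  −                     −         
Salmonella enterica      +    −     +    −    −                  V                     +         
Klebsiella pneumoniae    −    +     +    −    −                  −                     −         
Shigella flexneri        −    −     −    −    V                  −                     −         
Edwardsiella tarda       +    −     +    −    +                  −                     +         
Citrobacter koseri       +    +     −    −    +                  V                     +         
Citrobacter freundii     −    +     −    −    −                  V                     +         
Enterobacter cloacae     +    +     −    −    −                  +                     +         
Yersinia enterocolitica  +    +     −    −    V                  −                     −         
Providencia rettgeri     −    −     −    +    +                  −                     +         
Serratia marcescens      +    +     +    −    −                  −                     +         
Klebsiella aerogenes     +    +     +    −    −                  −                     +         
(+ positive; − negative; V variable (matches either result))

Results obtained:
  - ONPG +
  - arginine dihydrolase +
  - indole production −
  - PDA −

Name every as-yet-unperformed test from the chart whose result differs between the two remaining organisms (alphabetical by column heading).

PDA −: excludes Morganella morganii, Providencia rettgeri — 11 left.
indole production −: excludes Edwardsiella tarda, Citrobacter koseri — 9 left.
arginine dihydrolase +: excludes 6 organisms — 3 left.
ONPG +: excludes Salmonella enterica — 2 left.
Two candidates remain: Citrobacter freundii and Enterobacter cloacae.
  ODC: Citrobacter freundii −, Enterobacter cloacae + — discriminates.
  LDC: − vs − — same for both, does not separate.
  Motility: + vs + — same for both, does not separate.

ODC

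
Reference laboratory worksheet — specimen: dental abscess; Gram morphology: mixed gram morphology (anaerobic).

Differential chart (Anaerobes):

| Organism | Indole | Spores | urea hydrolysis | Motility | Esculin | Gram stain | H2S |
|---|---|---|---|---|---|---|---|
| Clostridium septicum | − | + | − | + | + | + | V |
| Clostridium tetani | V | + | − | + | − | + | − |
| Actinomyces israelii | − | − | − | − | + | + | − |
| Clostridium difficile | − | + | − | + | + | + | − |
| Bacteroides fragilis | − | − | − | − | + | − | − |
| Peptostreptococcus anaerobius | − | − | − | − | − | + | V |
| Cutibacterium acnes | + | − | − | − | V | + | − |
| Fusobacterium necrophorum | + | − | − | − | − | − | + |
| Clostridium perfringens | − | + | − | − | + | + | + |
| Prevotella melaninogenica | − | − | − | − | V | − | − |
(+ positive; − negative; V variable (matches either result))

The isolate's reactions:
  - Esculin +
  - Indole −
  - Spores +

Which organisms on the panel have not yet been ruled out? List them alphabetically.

Esculin +: excludes Clostridium tetani, Peptostreptococcus anaerobius, Fusobacterium necrophorum — 7 left.
Indole −: excludes Cutibacterium acnes — 6 left.
Spores +: excludes Actinomyces israelii, Bacteroides fragilis, Prevotella melaninogenica — 3 left.

Clostridium difficile, Clostridium perfringens, Clostridium septicum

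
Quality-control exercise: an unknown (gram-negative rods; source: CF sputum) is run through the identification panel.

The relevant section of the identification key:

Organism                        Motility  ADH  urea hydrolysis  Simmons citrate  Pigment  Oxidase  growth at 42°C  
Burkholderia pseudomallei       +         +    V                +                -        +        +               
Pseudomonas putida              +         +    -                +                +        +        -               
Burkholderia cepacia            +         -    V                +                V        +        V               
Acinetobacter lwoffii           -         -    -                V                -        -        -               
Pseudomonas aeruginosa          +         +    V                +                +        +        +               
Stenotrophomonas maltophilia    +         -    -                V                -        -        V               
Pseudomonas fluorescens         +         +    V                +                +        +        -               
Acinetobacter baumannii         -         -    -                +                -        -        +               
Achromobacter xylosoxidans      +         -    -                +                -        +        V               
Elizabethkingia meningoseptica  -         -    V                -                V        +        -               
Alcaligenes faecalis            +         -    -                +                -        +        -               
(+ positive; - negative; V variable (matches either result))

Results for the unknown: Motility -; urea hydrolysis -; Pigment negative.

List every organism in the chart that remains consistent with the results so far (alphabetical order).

Pigment -: excludes Pseudomonas putida, Pseudomonas aeruginosa, Pseudomonas fluorescens — 8 left.
Motility -: excludes 5 organisms — 3 left.
urea hydrolysis -: all 3 remaining candidates are consistent.

Acinetobacter baumannii, Acinetobacter lwoffii, Elizabethkingia meningoseptica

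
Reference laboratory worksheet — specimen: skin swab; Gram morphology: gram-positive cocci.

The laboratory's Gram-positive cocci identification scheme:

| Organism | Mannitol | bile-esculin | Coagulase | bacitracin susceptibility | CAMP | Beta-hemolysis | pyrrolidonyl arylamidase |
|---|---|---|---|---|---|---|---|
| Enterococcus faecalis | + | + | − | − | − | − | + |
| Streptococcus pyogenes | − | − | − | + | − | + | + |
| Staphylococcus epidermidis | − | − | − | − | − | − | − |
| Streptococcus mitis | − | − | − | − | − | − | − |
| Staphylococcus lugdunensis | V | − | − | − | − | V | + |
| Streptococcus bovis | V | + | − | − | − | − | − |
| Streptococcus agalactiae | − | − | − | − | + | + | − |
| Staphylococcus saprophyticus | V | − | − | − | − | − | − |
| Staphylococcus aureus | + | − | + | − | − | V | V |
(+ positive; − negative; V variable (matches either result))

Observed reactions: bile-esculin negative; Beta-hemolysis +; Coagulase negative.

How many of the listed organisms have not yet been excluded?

bile-esculin −: excludes Enterococcus faecalis, Streptococcus bovis — 7 left.
Coagulase −: excludes Staphylococcus aureus — 6 left.
Beta-hemolysis +: excludes Staphylococcus epidermidis, Streptococcus mitis, Staphylococcus saprophyticus — 3 left.
Still consistent: Staphylococcus lugdunensis, Streptococcus agalactiae, Streptococcus pyogenes.

3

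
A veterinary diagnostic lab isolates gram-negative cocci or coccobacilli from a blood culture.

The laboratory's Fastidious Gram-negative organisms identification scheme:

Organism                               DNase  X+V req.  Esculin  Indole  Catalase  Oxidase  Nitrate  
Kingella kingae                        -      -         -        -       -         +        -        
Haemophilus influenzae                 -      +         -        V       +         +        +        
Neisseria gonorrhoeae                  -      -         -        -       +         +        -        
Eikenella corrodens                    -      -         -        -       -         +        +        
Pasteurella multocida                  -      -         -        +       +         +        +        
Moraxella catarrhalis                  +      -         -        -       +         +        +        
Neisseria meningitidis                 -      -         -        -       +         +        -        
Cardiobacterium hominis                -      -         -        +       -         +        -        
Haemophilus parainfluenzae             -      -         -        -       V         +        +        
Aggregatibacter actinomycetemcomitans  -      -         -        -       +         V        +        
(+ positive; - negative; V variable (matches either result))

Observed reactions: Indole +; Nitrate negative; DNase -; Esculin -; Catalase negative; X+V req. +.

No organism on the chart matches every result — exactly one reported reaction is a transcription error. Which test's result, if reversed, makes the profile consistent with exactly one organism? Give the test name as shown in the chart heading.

X+V req.

As reported, no row in the chart matches all 6 reactions.
Reversing Esculin → still no organism matches.
Reversing DNase → still no organism matches.
Reversing Indole → still no organism matches.
Reversing X+V req. (to -) → unique match: Cardiobacterium hominis.
Reversing Nitrate → still no organism matches.
Reversing Catalase → still no organism matches.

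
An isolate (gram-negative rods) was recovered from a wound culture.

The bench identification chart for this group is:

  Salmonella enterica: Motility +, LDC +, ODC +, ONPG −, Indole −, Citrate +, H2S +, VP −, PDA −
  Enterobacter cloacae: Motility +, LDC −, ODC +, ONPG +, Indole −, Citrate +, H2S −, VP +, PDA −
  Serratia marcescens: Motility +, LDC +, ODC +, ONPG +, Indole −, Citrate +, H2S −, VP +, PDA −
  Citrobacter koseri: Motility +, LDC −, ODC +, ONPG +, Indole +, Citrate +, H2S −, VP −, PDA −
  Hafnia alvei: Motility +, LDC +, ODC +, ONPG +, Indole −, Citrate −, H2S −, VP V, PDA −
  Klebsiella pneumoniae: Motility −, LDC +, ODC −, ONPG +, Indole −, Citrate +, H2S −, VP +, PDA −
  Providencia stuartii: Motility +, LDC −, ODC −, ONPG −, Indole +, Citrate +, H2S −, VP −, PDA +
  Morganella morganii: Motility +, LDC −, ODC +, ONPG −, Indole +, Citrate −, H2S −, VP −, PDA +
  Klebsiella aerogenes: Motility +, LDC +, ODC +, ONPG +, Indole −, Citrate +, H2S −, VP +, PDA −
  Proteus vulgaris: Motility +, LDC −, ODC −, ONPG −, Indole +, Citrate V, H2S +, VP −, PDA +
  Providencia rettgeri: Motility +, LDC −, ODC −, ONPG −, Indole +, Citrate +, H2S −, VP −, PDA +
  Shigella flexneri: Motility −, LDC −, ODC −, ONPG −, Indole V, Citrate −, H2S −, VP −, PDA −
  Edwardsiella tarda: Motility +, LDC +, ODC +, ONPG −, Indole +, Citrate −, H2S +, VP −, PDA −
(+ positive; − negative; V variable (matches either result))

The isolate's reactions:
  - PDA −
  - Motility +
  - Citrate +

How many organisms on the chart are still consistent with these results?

5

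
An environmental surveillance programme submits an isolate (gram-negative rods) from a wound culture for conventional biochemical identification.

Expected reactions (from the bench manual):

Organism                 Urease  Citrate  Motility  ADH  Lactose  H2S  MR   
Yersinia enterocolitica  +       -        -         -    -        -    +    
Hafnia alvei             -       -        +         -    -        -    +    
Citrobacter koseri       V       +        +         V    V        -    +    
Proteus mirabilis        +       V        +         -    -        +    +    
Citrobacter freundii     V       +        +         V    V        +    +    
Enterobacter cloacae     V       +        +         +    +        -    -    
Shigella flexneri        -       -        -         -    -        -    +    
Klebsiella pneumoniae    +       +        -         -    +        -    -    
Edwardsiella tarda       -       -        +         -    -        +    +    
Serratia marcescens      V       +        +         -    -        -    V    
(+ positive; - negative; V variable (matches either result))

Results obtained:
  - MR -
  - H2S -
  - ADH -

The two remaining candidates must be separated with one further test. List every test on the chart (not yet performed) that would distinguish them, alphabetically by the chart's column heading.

Lactose, Motility

ADH -: excludes Enterobacter cloacae — 9 left.
MR -: excludes 7 organisms — 2 left.
H2S -: all 2 remaining candidates are consistent.
Two candidates remain: Klebsiella pneumoniae and Serratia marcescens.
  Urease: + vs V — variable for at least one, does not separate.
  Citrate: + vs + — same for both, does not separate.
  Motility: Klebsiella pneumoniae -, Serratia marcescens + — discriminates.
  Lactose: Klebsiella pneumoniae +, Serratia marcescens - — discriminates.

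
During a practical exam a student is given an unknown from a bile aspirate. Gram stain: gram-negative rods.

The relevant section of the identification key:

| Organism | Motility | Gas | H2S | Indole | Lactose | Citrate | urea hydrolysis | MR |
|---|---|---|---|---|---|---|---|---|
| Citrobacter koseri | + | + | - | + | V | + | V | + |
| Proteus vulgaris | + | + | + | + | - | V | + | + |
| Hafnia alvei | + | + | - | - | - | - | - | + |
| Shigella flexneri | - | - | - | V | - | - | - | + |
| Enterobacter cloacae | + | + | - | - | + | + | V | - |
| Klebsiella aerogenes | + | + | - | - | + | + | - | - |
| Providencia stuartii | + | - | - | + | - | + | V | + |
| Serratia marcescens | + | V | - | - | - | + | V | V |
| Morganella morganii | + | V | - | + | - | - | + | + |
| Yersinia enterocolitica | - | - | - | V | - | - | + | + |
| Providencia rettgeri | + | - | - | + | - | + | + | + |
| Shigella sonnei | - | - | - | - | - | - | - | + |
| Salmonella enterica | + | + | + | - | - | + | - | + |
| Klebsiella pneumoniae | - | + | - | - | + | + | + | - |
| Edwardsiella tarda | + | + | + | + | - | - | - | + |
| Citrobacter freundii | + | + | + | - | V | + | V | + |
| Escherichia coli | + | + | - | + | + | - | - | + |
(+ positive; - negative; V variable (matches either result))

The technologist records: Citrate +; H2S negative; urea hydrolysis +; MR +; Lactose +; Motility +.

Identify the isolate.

Motility +: excludes Shigella flexneri, Yersinia enterocolitica, Shigella sonnei, Klebsiella pneumoniae — 13 left.
MR +: excludes Enterobacter cloacae, Klebsiella aerogenes — 11 left.
urea hydrolysis +: excludes Hafnia alvei, Salmonella enterica, Edwardsiella tarda, Escherichia coli — 7 left.
Citrate +: excludes Morganella morganii — 6 left.
H2S -: excludes Proteus vulgaris, Citrobacter freundii — 4 left.
Lactose +: excludes Providencia stuartii, Serratia marcescens, Providencia rettgeri — 1 left.

Citrobacter koseri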